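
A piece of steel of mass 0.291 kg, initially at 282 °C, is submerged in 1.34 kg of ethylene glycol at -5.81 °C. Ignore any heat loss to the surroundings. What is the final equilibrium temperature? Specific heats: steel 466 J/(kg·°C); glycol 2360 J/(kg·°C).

Heat gained plus heat lost sum to zero:
0.291·466·(T − 282) + 1.34·2360·(T − (-5.81)) = 0
3298 T = 19867
T = 19867 / 3298 = 6.02 °C

T_f ≈ 6.0 °C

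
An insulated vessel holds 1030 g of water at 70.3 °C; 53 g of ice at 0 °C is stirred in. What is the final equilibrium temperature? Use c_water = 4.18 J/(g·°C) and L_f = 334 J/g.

T_f ≈ 62.9 °C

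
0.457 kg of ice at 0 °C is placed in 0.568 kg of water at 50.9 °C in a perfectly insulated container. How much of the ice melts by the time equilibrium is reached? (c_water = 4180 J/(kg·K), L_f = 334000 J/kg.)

m_melted ≈ 0.362 kg

Cooling the water to 0 °C releases 0.568·4180·50.9 = 120849 J.
Melting all 0.457 kg of ice would need 0.457·334000 = 152638 J.
That's not enough to melt it all — equilibrium is at 0 °C with ice remaining.
m_melted·334000 = 120849  ⇒  m_melted ≈ 0.3618 kg.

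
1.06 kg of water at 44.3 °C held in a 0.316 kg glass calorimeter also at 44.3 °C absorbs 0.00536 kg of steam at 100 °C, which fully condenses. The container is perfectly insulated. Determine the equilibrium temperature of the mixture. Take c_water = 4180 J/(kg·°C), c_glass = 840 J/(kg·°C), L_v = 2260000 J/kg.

T_f ≈ 47.1 °C

Conservation of energy gives ΣQ = 0:
steam→water at 100 °C releases m L_v = 0.00536·2260000 = 12114; condensate cools 100→T: 0.00536·4180·(T − 100) = 22.4(T − 100); original water: 4430.8(T − 44.3); cup: 265.44(T − 44.3)
4718.6 T = 12114 + 2240.5 + 208043 = 222398
T ≈ 47.13 °C, under the boiling point, so the assumption holds.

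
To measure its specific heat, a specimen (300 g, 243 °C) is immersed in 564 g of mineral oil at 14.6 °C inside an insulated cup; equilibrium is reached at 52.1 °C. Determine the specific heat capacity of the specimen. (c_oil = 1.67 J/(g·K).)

Heat lost by the specimen = heat gained by the oil:
300·c·(243 − 52.1) = 564·1.67·(52.1 − 14.6)
57270 c = 35320  ⇒  c ≈ 0.6167 J/(g·K)

c ≈ 0.617 J/(g·K)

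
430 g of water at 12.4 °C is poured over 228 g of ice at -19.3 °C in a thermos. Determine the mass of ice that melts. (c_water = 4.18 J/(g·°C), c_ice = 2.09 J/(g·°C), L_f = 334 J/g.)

Cooling the water to 0 °C releases 430·4.18·12.4 = 22288 J.
Of that, 228·2.09·19.3 = 9196.8 J goes to bring the ice to 0 °C, leaving 13091 J.
To melt every bit of ice: 228·334 = 76152 J.
13091 J < 76152 J, so only part of the ice melts and the system sits at 0 °C.
m_melt = 13091 / L_f = 39.19 g.

m_melted ≈ 39.2 g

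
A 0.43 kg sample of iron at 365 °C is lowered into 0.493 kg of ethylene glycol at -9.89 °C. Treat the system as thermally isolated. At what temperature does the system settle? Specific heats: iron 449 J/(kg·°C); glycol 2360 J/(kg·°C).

T_f is the heat-capacity-weighted average of the initial temperatures:
T_f = (193.07*365 + 1163.5*(-9.89)) / (193.07 + 1163.5)
    = 58964 / 1356.5 ≈ 43.47 °C

T_f ≈ 43.5 °C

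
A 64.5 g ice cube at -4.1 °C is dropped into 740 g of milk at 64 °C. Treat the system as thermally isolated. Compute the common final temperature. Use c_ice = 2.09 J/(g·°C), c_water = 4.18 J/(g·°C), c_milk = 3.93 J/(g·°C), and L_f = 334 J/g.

Energy conservation, ΣQ = 0:
warm ice to 0 °C: 64.5·2.09·(0 − (-4.1)) = 552.7
  fusion: m_ice L_f = 64.5·334 = 21543
  meltwater 0→T: 64.5·4.18·T = 269.61 T
  milk cools: 740·3.93·(T − 64) = 2908.2(T − 64)
3177.8 T = 186125 − 22096 = 164029
T ≈ 51.62 °C — above 0 °C, consistent with complete melting.

T_f ≈ 51.6 °C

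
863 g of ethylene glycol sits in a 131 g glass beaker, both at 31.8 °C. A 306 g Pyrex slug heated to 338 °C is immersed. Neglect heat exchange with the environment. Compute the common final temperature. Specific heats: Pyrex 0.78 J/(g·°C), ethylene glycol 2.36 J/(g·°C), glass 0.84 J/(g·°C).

T_f ≈ 62.4 °C

Taking heat into each body as positive, Σ m c ΔT = 0:
306*0.78*(T − 338) + 863*2.36*(T − 31.8) + 131*0.84*(T − 31.8) = 0
238.68(T − 338) + 2036.7(T − 31.8) + 110.04(T − 31.8) = 0
2385.4 T = 148940
T ≈ 62.44 °C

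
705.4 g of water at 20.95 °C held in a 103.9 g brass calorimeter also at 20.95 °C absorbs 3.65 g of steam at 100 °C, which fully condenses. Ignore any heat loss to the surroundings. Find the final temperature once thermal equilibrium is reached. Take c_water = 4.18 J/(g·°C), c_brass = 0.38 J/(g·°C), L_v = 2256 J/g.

Energy balance with sensible and latent terms:
condense steam: −3.65·2256 = −8234.4; condensed water 100 °C→T: 15.26(T − 100); water warms: 705.4·4.18·(T − 20.95) = 2948.6(T − 20.95); brass cup: 103.9·0.38·(T − 20.95) = 39.48(T − 20.95)
3003.3 T = 8234.4 + 1525.7 + 62600 = 72360
T ≈ 24.09 °C (< 100 °C, so full condensation is consistent).

T_f ≈ 24.1 °C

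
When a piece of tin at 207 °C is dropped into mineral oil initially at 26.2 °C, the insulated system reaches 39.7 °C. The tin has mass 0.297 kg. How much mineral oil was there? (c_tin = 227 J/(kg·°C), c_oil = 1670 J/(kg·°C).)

m ≈ 0.5 kg

Heat lost by the tin = heat gained by the oil:
0.297×227×(207 − 39.7) = m×1670×(39.7 − 26.2)
22545 m = 11279  ⇒  m ≈ 0.5003 kg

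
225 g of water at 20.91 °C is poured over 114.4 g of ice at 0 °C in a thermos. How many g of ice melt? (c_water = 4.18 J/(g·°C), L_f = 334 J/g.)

Cooling the water to 0 °C releases 225×4.18×20.91 = 19666 J.
Fully melting the ice requires m_ice L_f = 114.4×334 = 38210 J.
That's not enough to melt it all — equilibrium is at 0 °C with ice remaining.
m_melt = 19666 / L_f = 58.88 g.

m_melted ≈ 58.9 g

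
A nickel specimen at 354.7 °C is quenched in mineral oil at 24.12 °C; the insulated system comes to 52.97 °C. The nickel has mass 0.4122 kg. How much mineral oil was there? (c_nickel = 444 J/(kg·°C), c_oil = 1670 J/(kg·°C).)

Let T be the final temperature. ΣQ_i = 0:
0.4122·444·(52.97 − 354.7) + m·1670·(52.97 − 24.12) = 0
48180 m = 55222
m = 55222/48180 ≈ 1.146 kg

m ≈ 1.15 kg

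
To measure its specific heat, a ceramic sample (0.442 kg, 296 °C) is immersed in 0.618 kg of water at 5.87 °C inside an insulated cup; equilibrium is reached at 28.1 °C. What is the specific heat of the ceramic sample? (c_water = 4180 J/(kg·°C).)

c ≈ 485 J/(kg·°C)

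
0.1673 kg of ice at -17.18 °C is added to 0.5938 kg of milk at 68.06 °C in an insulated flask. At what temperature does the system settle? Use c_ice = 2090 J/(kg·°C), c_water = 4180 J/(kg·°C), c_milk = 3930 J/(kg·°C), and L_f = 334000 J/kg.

T_f ≈ 32.0 °C

Conservation of energy gives ΣQ = 0:
ice -17.18→0 °C: 0.1673×2090×17.18 = 6007.1
  melt ice: 0.1673×334000 = 55878
  warm the meltwater: 699.31 T
  milk: 2333.6(T − 68.06)
3032.9 T = 158827 − 61885 = 96942
T ≈ 31.96 °C. Since T > 0 °C, the all-ice-melts assumption holds.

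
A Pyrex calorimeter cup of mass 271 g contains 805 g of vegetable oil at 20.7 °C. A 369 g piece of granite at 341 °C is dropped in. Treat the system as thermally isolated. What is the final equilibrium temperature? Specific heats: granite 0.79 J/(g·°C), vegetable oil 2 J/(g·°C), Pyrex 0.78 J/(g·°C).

T_f ≈ 64.9 °C

Taking heat into each body as positive, Σ m c ΔT = 0:
369·0.79·(T − 341) + 805·2·(T − 20.7) + 271·0.78·(T − 20.7) = 0
(291.51 + 1610 + 211.38) T = 291.51·341 + 1610·20.7 + 211.38·20.7
T = 137107/2112.9 ≈ 64.89 °C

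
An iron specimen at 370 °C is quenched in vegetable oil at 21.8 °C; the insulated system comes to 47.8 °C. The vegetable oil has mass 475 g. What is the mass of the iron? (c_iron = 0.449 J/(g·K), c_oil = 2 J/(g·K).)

m ≈ 171 g

Energy conservation, ΣQ = 0:
m·0.449·(47.8 − 370) + 475·2·(47.8 − 21.8) = 0
-144.67 m = -24700
m = -24700/-144.67 ≈ 170.7 g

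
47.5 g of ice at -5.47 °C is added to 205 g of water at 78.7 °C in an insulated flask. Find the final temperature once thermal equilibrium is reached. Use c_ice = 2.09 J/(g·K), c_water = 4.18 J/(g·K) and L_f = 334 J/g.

T_f ≈ 48.3 °C

Taking heat into each body as positive, Σ m c ΔT = 0:
ice -5.47→0 °C: 47.5×2.09×5.47 = 543.03
  latent heat to melt: 47.5×334 = 15865
  meltwater 0→T: 47.5×4.18×T = 198.55 T
  water cools: 205×4.18×(T − 78.7) = 856.9(T − 78.7)
1055.5 T = 67438 − 16408 = 51030
T ≈ 48.35 °C — above 0 °C, consistent with complete melting.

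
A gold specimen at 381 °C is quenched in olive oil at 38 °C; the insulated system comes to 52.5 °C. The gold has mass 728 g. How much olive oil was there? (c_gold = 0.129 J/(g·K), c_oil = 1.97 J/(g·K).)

m ≈ 1080 g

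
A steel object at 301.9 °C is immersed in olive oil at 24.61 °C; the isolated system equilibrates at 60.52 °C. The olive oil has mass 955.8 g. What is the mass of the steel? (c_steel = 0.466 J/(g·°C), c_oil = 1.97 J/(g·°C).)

m ≈ 601 g

Taking heat into each body as positive, Σ m c ΔT = 0:
m×0.466×(60.52 − 301.9) + 955.8×1.97×(60.52 − 24.61) = 0
-112.48 m = -67616
m = -67616/-112.48 ≈ 601.1 g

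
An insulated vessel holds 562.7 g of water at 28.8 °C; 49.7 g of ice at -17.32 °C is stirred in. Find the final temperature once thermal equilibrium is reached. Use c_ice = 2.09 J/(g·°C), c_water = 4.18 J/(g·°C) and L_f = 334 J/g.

Setting the total heat transfer to zero:
ice -17.32→0 °C: 49.7·2.09·17.32 = 1799.1; fusion: m_ice L_f = 49.7·334 = 16600; meltwater 0→T: 49.7·4.18·T = 207.75 T; water cools: 562.7·4.18·(T − 28.8) = 2352.1(T − 28.8)
2559.8 T = 67740 − 18399 = 49341
T ≈ 19.28 °C — above 0 °C, consistent with complete melting.

T_f ≈ 19.3 °C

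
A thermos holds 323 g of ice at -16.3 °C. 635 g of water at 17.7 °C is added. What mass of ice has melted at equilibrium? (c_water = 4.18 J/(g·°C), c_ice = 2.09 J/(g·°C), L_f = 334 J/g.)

m_melted ≈ 108 g

Heat available from the water dropping to 0 °C: 635×4.18×17.7 = 46981 J.
Of that, 323×2.09×16.3 = 11004 J goes to bring the ice to 0 °C, leaving 35977 J.
Melting all 323 g of ice would need 323×334 = 107882 J.
Since 35977 < 107882 J, not all the ice melts; equilibrium is at 0 °C.
m_melted×334 = 35977  ⇒  m_melted ≈ 107.7 g.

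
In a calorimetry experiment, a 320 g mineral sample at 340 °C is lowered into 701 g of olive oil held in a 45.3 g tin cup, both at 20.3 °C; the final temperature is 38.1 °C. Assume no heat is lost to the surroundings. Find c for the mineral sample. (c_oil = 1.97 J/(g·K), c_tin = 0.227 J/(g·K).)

c ≈ 0.256 J/(g·K)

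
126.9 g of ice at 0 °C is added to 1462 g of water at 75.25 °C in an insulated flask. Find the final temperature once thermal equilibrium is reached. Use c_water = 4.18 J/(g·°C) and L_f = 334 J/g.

T_f ≈ 62.9 °C

Setting the total heat transfer to zero:
latent heat to melt: 126.9·334 = 42385
  warm the meltwater: 530.44 T
  water cools: 1462·4.18·(T − 75.25) = 6111.2(T − 75.25)
6641.6 T = 459865 − 42385 = 417480
T ≈ 62.86 °C — above 0 °C, consistent with complete melting.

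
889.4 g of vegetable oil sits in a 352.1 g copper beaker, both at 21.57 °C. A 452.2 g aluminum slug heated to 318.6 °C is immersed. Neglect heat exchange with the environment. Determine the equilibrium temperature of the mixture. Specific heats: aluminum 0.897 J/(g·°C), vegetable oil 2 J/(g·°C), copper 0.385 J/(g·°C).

Setting the total heat transfer to zero:
452.2*0.897*(T − 318.6) + 889.4*2*(T − 21.57) + 352.1*0.385*(T − 21.57) = 0
405.62(T − 318.6) + 1778.8(T − 21.57) + 135.56(T − 21.57) = 0
(405.62 + 1778.8 + 135.56) T = 405.62*318.6 + 1778.8*21.57 + 135.56*21.57
T = 170524 / 2320 = 73.5 °C

T_f ≈ 73.5 °C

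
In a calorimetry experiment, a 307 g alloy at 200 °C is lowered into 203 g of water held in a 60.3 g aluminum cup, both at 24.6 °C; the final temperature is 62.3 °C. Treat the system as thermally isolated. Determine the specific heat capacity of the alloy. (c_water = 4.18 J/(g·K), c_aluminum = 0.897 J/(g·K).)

Taking heat into each body as positive, Σ m c ΔT = 0:
307·c·(62.3 − 200) + 203·4.18·(62.3 − 24.6) + 60.3·0.897·(62.3 − 24.6) = 0
-42274 c = -34029
c = -34029/-42274 ≈ 0.805 J/(g·K)

c ≈ 0.805 J/(g·K)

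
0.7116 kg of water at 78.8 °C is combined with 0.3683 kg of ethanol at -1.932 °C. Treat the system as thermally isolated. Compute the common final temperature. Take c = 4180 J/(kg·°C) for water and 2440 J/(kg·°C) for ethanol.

Heat lost by the water equals heat gained by the ethanol:
0.7116×4180×(78.8 − T) = 0.3683×2440×(T − (-1.932))
2974.5(78.8 − T) = 898.65(T − (-1.932))
3873.1 T = 232653  ⇒  T ≈ 60.07 °C

T_f ≈ 60.1 °C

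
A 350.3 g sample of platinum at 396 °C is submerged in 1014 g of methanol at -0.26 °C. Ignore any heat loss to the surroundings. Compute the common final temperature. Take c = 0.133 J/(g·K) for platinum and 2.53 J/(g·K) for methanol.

Heat lost by the platinum equals heat gained by the methanol:
350.3*0.133*(396 − T) = 1014*2.53*(T − (-0.26))
46.59(396 − T) = 2565.4(T − (-0.26))
2612 T = 17783  ⇒  T ≈ 6.81 °C

T_f ≈ 6.8 °C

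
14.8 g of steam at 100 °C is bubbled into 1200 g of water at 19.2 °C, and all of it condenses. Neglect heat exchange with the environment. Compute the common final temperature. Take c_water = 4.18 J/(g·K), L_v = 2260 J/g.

T_f ≈ 26.8 °C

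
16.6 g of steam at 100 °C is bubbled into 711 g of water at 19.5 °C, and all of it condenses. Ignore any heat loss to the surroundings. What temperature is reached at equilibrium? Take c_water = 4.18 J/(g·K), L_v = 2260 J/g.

Setting the total heat transfer to zero:
latent heat released on condensation: 16.6×2260 = 37516; condensate cools 100→T: 16.6×4.18×(T − 100) = 69.39(T − 100); original water: 2972(T − 19.5)
3041.4 T = 37516 + 6938.8 + 57954 = 102408
T ≈ 33.67 °C, under the boiling point, so the assumption holds.

T_f ≈ 33.7 °C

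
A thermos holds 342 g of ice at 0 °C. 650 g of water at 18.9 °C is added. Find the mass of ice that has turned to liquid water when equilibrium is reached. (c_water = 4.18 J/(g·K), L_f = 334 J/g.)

m_melted ≈ 154 g

Heat available from the water dropping to 0 °C: 650×4.18×18.9 = 51351 J.
Fully melting the ice requires m_ice L_f = 342×334 = 114228 J.
51351 J < 114228 J, so only part of the ice melts and the system sits at 0 °C.
m_melt = 51351 / L_f = 153.7 g.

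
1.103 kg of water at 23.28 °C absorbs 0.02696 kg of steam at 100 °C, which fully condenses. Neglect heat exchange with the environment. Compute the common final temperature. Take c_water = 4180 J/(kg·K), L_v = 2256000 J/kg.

Energy balance with sensible and latent terms:
condense steam: −0.02696·2256000 = −60822
  condensate cools 100→T: 0.02696·4180·(T − 100) = 112.69(T − 100)
  original water: 4610.5(T − 23.28)
4723.2 T = 60822 + 11269 + 107333 = 179424
T ≈ 37.99 °C, under the boiling point, so the assumption holds.

T_f ≈ 38.0 °C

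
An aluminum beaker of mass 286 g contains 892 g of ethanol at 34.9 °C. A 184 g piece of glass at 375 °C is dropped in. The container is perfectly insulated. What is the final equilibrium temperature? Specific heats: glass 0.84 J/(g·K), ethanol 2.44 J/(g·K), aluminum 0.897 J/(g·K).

T_f ≈ 55.2 °C

With ΣQ=0 the equilibrium temperature is the m·c-weighted mean:
T_f = (154.56·375 + 2176.5·34.9 + 256.54·34.9) / (154.56 + 2176.5 + 256.54)
    = 142872 / 2587.6 ≈ 55.21 °C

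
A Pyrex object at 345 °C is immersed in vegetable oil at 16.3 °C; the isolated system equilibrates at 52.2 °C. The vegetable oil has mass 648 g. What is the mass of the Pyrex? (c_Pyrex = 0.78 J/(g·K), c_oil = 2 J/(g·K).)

Heat gained plus heat lost sum to zero:
m×0.78×(52.2 − 345) + 648×2×(52.2 − 16.3) = 0
-228.38 m = -46526
m = -46526/-228.38 ≈ 203.7 g

m ≈ 204 g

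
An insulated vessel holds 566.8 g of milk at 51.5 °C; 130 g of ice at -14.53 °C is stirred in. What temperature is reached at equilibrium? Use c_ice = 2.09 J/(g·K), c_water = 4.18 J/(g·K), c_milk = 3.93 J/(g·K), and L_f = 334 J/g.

Sum of m c ΔT and latent-heat terms is zero:
ice -14.53→0 °C: 130×2.09×14.53 = 3947.8
  melt ice: 130×334 = 43420
  meltwater 0→T: 130×4.18×T = 543.4 T
  milk cools: 566.8×3.93×(T − 51.5) = 2227.5(T − 51.5)
2770.9 T = 114717 − 47368 = 67350
T ≈ 24.31 °C — above 0 °C, consistent with complete melting.

T_f ≈ 24.3 °C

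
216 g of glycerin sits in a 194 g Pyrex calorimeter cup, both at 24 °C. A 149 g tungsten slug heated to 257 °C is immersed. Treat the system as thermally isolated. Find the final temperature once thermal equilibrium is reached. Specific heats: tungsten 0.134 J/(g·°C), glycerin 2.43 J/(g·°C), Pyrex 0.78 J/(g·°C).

Energy conservation, ΣQ = 0:
149*0.134*(T − 257) + 216*2.43*(T − 24) + 194*0.78*(T − 24) = 0
(19.97 + 524.88 + 151.32) T = 19.97*257 + 524.88*24 + 151.32*24
T ≈ 30.68 °C

T_f ≈ 30.7 °C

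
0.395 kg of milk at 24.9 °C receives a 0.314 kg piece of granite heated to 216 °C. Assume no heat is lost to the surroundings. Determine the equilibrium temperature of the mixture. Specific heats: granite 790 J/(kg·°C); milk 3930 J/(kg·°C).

T_f ≈ 51.2 °C

Set heat shed by the hot body equal to heat absorbed by the cold body:
0.314*790*(216 − T) = 0.395*3930*(T − 24.9)
248.06(216 − T) = 1552.4(T − 24.9)
1800.4 T = 92234  ⇒  T ≈ 51.23 °C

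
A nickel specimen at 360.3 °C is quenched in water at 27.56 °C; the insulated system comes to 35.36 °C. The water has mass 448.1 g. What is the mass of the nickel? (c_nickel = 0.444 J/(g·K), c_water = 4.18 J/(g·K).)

Heat lost by the nickel = heat gained by the water:
m×0.444×(360.3 − 35.36) = 448.1×4.18×(35.36 − 27.56)
144.27 m = 14610  ⇒  m ≈ 101.3 g

m ≈ 101 g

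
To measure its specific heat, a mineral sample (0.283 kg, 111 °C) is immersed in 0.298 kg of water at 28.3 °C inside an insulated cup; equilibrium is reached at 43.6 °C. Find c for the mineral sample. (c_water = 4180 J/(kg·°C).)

Setting the total heat transfer to zero:
0.283×c×(43.6 − 111) + 0.298×4180×(43.6 − 28.3) = 0
-19.07 c = -19058
c = -19058/-19.07 ≈ 999.2 J/(kg·°C)

c ≈ 999 J/(kg·°C)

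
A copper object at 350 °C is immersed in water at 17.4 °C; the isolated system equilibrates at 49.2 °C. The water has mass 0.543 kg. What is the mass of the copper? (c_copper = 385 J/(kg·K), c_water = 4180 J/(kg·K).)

m ≈ 0.623 kg

Taking heat into each body as positive, Σ m c ΔT = 0:
m×385×(49.2 − 350) + 0.543×4180×(49.2 − 17.4) = 0
-115808 m = -72178
m = -72178/-115808 ≈ 0.6233 kg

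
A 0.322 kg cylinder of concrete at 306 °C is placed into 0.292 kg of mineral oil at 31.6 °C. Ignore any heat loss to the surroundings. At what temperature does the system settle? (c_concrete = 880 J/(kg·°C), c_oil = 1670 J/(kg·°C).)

T_f ≈ 132.4 °C

Heat lost by the concrete equals heat gained by the oil:
0.322·880·(306 − T) = 0.292·1670·(T − 31.6)
283.36(306 − T) = 487.64(T − 31.6)
771 T = 102118  ⇒  T ≈ 132.45 °C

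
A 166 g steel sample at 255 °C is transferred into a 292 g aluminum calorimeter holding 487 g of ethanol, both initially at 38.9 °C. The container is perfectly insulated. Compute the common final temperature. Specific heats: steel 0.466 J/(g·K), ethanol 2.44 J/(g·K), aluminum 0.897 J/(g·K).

T_f ≈ 49.8 °C

Setting the total heat transfer to zero:
166*0.466*(T − 255) + 487*2.44*(T − 38.9) + 292*0.897*(T − 38.9) = 0
77.36(T − 255) + 1188.3(T − 38.9) + 261.92(T − 38.9) = 0
(77.36 + 1188.3 + 261.92) T = 77.36*255 + 1188.3*38.9 + 261.92*38.9
T = 76139/1527.6 ≈ 49.84 °C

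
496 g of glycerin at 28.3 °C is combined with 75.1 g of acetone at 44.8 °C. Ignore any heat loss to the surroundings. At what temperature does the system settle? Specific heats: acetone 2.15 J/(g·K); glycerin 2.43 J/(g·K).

T_f ≈ 30.2 °C

With ΣQ=0 the equilibrium temperature is the m·c-weighted mean:
T_f = (161.46·44.8 + 1205.3·28.3) / (161.46 + 1205.3)
    = 41343 / 1366.7 ≈ 30.25 °C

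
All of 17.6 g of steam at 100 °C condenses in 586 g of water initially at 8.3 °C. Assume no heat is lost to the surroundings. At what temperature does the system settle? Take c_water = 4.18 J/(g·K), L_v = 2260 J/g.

T_f ≈ 26.7 °C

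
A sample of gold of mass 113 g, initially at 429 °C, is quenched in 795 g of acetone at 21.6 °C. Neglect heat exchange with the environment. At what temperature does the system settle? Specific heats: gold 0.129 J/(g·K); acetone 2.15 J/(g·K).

T_f ≈ 25.0 °C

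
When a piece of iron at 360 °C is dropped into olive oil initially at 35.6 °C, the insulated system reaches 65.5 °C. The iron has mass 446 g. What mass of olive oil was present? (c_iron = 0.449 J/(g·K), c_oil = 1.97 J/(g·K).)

m ≈ 1000 g

Taking heat into each body as positive, Σ m c ΔT = 0:
446×0.449×(65.5 − 360) + m×1.97×(65.5 − 35.6) = 0
58.9 m = 58975
m = 58975/58.9 ≈ 1001 g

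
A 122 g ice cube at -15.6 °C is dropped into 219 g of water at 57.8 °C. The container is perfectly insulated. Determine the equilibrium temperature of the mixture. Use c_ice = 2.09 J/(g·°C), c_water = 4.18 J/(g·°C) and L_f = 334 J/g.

Net heat exchanged in the isolated system is zero:
warm ice to 0 °C: 122·2.09·(0 − (-15.6)) = 3977.7
  fusion: m_ice L_f = 122·334 = 40748
  warm the meltwater: 509.96 T
  water cools: 219·4.18·(T − 57.8) = 915.42(T − 57.8)
1425.4 T = 52911 − 44726 = 8185.6
T ≈ 5.74 °C — above 0 °C, consistent with complete melting.

T_f ≈ 5.7 °C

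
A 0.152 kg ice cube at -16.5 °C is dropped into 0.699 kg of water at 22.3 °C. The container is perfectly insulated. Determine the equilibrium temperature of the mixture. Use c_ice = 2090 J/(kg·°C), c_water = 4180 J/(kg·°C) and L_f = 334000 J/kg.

Taking heat into each body as positive, Σ m c ΔT = 0:
ice -16.5→0 °C: 0.152×2090×16.5 = 5241.7; latent heat to melt: 0.152×334000 = 50768; meltwater 0→T: 0.152×4180×T = 635.36 T; water: 2921.8(T − 22.3)
3557.2 T = 65157 − 56010 = 9146.9
T ≈ 2.57 °C. Since T > 0 °C, the all-ice-melts assumption holds.

T_f ≈ 2.6 °C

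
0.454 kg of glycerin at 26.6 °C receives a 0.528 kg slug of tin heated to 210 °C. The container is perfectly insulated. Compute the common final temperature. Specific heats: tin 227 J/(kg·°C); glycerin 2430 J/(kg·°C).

T_f ≈ 44.6 °C

Conservation of energy gives ΣQ = 0:
0.528×227×(T − 210) + 0.454×2430×(T − 26.6) = 0
1223.1 T = 54515
T ≈ 44.57 °C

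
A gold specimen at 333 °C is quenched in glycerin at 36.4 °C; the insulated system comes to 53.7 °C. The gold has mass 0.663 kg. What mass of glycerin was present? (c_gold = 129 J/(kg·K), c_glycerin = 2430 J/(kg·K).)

Taking heat into each body as positive, Σ m c ΔT = 0:
0.663·129·(53.7 − 333) + m·2430·(53.7 − 36.4) = 0
42039 m = 23888
m = 23888/42039 ≈ 0.5682 kg

m ≈ 0.568 kg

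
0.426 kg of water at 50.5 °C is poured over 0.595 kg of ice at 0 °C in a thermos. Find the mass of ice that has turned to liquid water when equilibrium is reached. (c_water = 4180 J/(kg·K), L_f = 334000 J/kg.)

m_melted ≈ 0.269 kg

Heat available from the water dropping to 0 °C: 0.426·4180·50.5 = 89924 J.
Melting all 0.595 kg of ice would need 0.595·334000 = 198730 J.
Since 89924 < 198730 J, not all the ice melts; equilibrium is at 0 °C.
m_melted·334000 = 89924  ⇒  m_melted ≈ 0.2692 kg.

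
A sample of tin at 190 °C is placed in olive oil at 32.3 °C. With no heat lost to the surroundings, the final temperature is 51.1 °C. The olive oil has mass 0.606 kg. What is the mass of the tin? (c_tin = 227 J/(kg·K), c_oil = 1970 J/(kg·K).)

Energy conservation, ΣQ = 0:
m·227·(51.1 − 190) + 0.606·1970·(51.1 − 32.3) = 0
-31530 m = -22444
m = -22444/-31530 ≈ 0.7118 kg

m ≈ 0.712 kg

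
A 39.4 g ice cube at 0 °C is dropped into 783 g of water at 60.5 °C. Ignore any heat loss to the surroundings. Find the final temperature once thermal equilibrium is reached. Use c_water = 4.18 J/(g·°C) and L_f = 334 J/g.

Heat gained plus heat lost sum to zero:
latent heat to melt: 39.4×334 = 13160; warm the meltwater: 164.69 T; water cools: 783×4.18×(T − 60.5) = 3272.9(T − 60.5)
3437.6 T = 198013 − 13160 = 184853
T ≈ 53.77 °C (positive, so assuming full melt was valid).

T_f ≈ 53.8 °C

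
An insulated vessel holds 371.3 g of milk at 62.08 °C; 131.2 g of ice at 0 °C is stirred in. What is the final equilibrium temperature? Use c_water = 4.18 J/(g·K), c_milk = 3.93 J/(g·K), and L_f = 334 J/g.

Net heat exchanged in the isolated system is zero:
latent heat to melt: 131.2×334 = 43821
  meltwater 0→T: 131.2×4.18×T = 548.42 T
  milk cools: 371.3×3.93×(T − 62.08) = 1459.2(T − 62.08)
2007.6 T = 90588 − 43821 = 46767
T ≈ 23.29 °C (positive, so assuming full melt was valid).

T_f ≈ 23.3 °C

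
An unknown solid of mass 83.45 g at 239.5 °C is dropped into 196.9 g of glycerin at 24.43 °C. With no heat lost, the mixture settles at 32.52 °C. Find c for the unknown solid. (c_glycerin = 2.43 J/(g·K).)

Heat gained plus heat lost sum to zero:
83.45×c×(32.52 − 239.5) + 196.9×2.43×(32.52 − 24.43) = 0
-17272 c = -3870.8
c = -3870.8/-17272 ≈ 0.2241 J/(g·K)

c ≈ 0.224 J/(g·K)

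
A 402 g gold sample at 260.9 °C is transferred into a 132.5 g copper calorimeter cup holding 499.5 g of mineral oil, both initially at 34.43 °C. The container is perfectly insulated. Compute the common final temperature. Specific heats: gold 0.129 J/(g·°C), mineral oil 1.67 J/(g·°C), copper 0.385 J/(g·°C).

T_f ≈ 47.0 °C

Energy conservation, ΣQ = 0:
402×0.129×(T − 260.9) + 499.5×1.67×(T − 34.43) + 132.5×0.385×(T − 34.43) = 0
937.04 T = 44006
T = 44006/937.04 ≈ 46.96 °C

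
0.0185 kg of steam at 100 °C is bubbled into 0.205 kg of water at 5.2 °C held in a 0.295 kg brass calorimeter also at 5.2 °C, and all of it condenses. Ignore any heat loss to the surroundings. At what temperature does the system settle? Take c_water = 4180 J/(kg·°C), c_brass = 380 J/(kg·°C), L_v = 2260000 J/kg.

T_f ≈ 52.2 °C

Energy balance with sensible and latent terms:
steam→water at 100 °C releases m L_v = 0.0185×2260000 = 41810; condensed water 100 °C→T: 77.33(T − 100); original water: 856.9(T − 5.2); brass cup: 0.295×380×(T − 5.2) = 112.1(T − 5.2)
1046.3 T = 41810 + 7733 + 5038.8 = 54582
T ≈ 52.16 °C — below 100 °C, confirming all the steam condensed.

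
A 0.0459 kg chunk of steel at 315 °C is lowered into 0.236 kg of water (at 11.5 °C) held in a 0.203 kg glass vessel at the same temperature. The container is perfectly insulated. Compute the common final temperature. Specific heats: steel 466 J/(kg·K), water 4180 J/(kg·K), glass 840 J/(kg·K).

Energy conservation, ΣQ = 0:
0.0459*466*(T − 315) + 0.236*4180*(T − 11.5) + 0.203*840*(T − 11.5) = 0
1178.4 T = 20043
T = 20043 / 1178.4 = 17 °C

T_f ≈ 17.0 °C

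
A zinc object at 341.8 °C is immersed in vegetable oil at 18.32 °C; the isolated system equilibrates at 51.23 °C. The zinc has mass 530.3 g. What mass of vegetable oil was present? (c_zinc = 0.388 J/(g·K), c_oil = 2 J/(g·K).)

Heat lost by the zinc = heat gained by the oil:
530.3×0.388×(341.8 − 51.23) = m×2×(51.23 − 18.32)
65.82 m = 59787  ⇒  m ≈ 908.3 g

m ≈ 908 g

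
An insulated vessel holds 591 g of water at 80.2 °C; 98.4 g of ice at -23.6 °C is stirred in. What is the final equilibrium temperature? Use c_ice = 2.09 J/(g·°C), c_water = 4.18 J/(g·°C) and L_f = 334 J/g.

Taking heat into each body as positive, Σ m c ΔT = 0:
warm ice to 0 °C: 98.4·2.09·(0 − (-23.6)) = 4853.5
  fusion: m_ice L_f = 98.4·334 = 32866
  meltwater 0→T: 98.4·4.18·T = 411.31 T
  water cools: 591·4.18·(T − 80.2) = 2470.4(T − 80.2)
2881.7 T = 198124 − 37719 = 160405
T ≈ 55.66 °C. Since T > 0 °C, the all-ice-melts assumption holds.

T_f ≈ 55.7 °C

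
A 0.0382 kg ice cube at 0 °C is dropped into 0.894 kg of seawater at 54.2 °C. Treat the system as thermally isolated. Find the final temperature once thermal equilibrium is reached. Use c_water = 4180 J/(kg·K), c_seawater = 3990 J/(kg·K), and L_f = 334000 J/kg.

Let T be the final temperature. ΣQ_i = 0:
fusion: m_ice L_f = 0.0382×334000 = 12759; meltwater 0→T: 0.0382×4180×T = 159.68 T; seawater: 3567.1(T − 54.2)
3726.7 T = 193335 − 12759 = 180576
T ≈ 48.45 °C — above 0 °C, consistent with complete melting.

T_f ≈ 48.5 °C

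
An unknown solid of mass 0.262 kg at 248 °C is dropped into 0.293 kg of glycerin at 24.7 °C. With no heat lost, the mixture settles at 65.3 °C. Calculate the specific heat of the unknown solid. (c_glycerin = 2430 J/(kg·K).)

c ≈ 604 J/(kg·K)

Heat lost by the unknown solid = heat gained by the glycerin:
0.262×c×(248 − 65.3) = 0.293×2430×(65.3 − 24.7)
47.87 c = 28907  ⇒  c ≈ 603.9 J/(kg·K)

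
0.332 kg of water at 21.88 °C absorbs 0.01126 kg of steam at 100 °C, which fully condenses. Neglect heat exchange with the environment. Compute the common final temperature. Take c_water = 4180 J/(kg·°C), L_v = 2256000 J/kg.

Heat gained plus heat lost sum to zero:
condense steam: −0.01126·2256000 = −25403; condensed water 100 °C→T: 47.07(T − 100); water warms: 0.332·4180·(T − 21.88) = 1387.8(T − 21.88)
1434.8 T = 25403 + 4706.7 + 30364 = 60473
T ≈ 42.15 °C (< 100 °C, so full condensation is consistent).

T_f ≈ 42.1 °C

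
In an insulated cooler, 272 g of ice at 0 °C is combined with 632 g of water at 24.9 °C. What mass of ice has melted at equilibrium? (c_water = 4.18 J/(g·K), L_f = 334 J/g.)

m_melted ≈ 197 g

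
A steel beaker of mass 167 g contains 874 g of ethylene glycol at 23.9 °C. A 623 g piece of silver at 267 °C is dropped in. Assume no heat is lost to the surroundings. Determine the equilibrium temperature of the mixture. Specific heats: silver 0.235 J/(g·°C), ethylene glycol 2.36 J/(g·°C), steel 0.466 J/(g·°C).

With ΣQ=0 the equilibrium temperature is the m·c-weighted mean:
T_f = (146.41×267 + 2062.6×23.9 + 77.82×23.9) / (146.41 + 2062.6 + 77.82)
    = 90247 / 2286.9 ≈ 39.46 °C

T_f ≈ 39.5 °C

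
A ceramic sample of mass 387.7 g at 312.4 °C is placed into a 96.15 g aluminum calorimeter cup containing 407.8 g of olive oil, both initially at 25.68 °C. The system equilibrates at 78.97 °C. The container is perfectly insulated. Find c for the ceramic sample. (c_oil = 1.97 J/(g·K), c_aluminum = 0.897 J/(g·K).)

c ≈ 0.524 J/(g·K)

Heat gained plus heat lost sum to zero:
387.7×c×(78.97 − 312.4) + 407.8×1.97×(78.97 − 25.68) + 96.15×0.897×(78.97 − 25.68) = 0
-90501 c = -47407
c = -47407/-90501 ≈ 0.5238 J/(g·K)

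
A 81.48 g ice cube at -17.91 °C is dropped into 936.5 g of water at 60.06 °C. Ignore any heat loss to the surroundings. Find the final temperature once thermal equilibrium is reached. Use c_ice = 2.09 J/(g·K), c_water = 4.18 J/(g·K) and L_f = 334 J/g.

T_f ≈ 48.1 °C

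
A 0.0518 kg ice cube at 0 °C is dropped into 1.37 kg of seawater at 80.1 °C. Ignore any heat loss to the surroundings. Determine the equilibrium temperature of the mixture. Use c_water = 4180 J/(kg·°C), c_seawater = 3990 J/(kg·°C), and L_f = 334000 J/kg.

T_f ≈ 74.0 °C

Heat gained plus heat lost sum to zero:
melt ice: 0.0518·334000 = 17301; meltwater 0→T: 0.0518·4180·T = 216.52 T; seawater: 5466.3(T − 80.1)
5682.8 T = 437851 − 17301 = 420549
T ≈ 74.00 °C. Since T > 0 °C, the all-ice-melts assumption holds.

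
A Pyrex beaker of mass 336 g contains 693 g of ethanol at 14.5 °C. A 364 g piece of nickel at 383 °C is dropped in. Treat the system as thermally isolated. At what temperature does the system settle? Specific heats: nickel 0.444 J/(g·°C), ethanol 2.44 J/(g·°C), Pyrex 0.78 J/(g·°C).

T_f ≈ 42.7 °C

Energy conservation, ΣQ = 0:
364*0.444*(T − 383) + 693*2.44*(T − 14.5) + 336*0.78*(T − 14.5) = 0
(161.62 + 1690.9 + 262.08) T = 161.62*383 + 1690.9*14.5 + 262.08*14.5
T ≈ 42.66 °C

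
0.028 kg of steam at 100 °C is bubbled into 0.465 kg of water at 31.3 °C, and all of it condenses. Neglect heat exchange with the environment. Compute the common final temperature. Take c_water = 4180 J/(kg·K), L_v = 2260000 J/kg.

T_f ≈ 65.9 °C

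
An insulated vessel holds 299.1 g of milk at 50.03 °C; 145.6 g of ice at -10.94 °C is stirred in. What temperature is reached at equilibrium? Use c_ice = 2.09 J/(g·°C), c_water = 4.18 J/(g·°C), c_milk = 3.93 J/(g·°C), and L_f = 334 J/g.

Heat gained plus heat lost sum to zero:
warm ice to 0 °C: 145.6·2.09·(0 − (-10.94)) = 3329.1; fusion: m_ice L_f = 145.6·334 = 48630; meltwater 0→T: 145.6·4.18·T = 608.61 T; milk: 1175.5(T − 50.03)
1784.1 T = 58808 − 51959 = 6848.9
T ≈ 3.84 °C. Since T > 0 °C, the all-ice-melts assumption holds.

T_f ≈ 3.8 °C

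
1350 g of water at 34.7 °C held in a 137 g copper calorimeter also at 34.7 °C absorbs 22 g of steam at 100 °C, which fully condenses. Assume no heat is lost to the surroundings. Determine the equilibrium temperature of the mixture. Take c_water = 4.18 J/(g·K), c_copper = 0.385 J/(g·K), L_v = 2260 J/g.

T_f ≈ 44.3 °C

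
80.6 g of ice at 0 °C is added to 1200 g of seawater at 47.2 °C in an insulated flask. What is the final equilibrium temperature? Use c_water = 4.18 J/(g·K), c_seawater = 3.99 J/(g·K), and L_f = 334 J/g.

T_f ≈ 38.8 °C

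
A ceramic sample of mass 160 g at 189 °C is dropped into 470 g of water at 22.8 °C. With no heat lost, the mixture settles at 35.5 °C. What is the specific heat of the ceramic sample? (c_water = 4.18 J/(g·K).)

c ≈ 1.02 J/(g·K)

Setting the total heat transfer to zero:
160·c·(35.5 − 189) + 470·4.18·(35.5 − 22.8) = 0
-24560 c = -24950
c = -24950/-24560 ≈ 1.016 J/(g·K)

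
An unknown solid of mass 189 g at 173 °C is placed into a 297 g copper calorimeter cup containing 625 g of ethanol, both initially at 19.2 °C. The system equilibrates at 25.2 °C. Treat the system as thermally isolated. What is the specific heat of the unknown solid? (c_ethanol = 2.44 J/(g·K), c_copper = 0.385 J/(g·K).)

c ≈ 0.352 J/(g·K)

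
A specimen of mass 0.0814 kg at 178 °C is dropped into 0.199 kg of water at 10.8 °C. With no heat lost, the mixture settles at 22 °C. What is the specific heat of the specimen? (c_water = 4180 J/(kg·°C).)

c ≈ 734 J/(kg·°C)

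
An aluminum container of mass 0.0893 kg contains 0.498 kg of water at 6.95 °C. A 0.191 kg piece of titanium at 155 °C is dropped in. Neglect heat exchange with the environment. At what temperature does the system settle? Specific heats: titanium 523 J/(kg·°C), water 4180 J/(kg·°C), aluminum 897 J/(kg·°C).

T_f ≈ 13.5 °C

Heat gained plus heat lost sum to zero:
0.191·523·(T − 155) + 0.498·4180·(T − 6.95) + 0.0893·897·(T − 6.95) = 0
2261.6 T = 30508
T = 30508/2261.6 ≈ 13.49 °C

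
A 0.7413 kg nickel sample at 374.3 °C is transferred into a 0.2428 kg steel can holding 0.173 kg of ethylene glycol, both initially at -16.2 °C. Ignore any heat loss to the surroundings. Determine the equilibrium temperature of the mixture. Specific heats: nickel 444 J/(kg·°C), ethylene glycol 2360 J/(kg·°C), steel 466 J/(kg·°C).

T_f ≈ 134.9 °C

T_f is the heat-capacity-weighted average of the initial temperatures:
T_f = (329.14*374.3 + 408.28*(-16.2) + 113.14*(-16.2)) / (329.14 + 408.28 + 113.14)
    = 114749 / 850.56 ≈ 134.91 °C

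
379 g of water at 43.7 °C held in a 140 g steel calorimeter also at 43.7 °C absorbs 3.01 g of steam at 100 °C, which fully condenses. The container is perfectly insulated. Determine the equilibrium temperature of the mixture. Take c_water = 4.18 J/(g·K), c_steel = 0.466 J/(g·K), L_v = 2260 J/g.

Setting the total heat transfer to zero:
condense steam: −3.01·2260 = −6802.6
  condensed water 100 °C→T: 12.58(T − 100)
  water warms: 379·4.18·(T − 43.7) = 1584.2(T − 43.7)
  cup: 65.24(T − 43.7)
1662 T = 6802.6 + 1258.2 + 72081 = 80142
T ≈ 48.22 °C (< 100 °C, so full condensation is consistent).

T_f ≈ 48.2 °C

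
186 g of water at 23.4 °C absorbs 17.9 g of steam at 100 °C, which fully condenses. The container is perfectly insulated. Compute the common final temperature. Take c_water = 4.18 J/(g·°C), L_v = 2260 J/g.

Conservation of energy gives ΣQ = 0:
latent heat released on condensation: 17.9·2260 = 40454
  condensate cools 100→T: 17.9·4.18·(T − 100) = 74.82(T − 100)
  water warms: 186·4.18·(T − 23.4) = 777.48(T − 23.4)
852.3 T = 40454 + 7482.2 + 18193 = 66129
T ≈ 77.59 °C, under the boiling point, so the assumption holds.

T_f ≈ 77.6 °C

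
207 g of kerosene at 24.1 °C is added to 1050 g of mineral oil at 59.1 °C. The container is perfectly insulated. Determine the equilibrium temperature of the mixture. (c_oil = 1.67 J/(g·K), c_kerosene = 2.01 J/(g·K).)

|Q_oil| = |Q_kerosene|:
1050×1.67×(59.1 − T) = 207×2.01×(T − 24.1)
1753.5(59.1 − T) = 416.07(T − 24.1)
2169.6 T = 113659  ⇒  T ≈ 52.39 °C

T_f ≈ 52.4 °C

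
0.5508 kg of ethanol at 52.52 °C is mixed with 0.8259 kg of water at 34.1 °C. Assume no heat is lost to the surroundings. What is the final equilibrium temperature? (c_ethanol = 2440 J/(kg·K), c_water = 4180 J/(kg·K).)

|Q_ethanol| = |Q_water|:
0.5508*2440*(52.52 − T) = 0.8259*4180*(T − 34.1)
1344(52.52 − T) = 3452.3(T − 34.1)
4796.2 T = 188306  ⇒  T ≈ 39.26 °C

T_f ≈ 39.3 °C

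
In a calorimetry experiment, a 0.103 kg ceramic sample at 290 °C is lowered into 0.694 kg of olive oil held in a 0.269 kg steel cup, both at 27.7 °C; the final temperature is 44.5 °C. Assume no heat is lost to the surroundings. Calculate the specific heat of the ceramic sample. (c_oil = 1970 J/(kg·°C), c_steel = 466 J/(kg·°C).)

c ≈ 992 J/(kg·°C)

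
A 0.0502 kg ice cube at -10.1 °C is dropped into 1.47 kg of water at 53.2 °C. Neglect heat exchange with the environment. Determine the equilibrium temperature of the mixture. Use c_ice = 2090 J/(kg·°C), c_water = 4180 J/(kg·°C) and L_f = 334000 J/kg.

T_f ≈ 48.6 °C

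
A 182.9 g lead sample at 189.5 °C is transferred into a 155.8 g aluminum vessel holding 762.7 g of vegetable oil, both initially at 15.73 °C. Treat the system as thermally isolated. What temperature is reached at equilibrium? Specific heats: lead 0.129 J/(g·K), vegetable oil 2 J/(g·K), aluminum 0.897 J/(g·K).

Energy conservation, ΣQ = 0:
182.9·0.129·(T − 189.5) + 762.7·2·(T − 15.73) + 155.8·0.897·(T − 15.73) = 0
23.59(T − 189.5) + 1525.4(T − 15.73) + 139.75(T − 15.73) = 0
1688.7 T = 30664
T = 30664/1688.7 ≈ 18.16 °C

T_f ≈ 18.2 °C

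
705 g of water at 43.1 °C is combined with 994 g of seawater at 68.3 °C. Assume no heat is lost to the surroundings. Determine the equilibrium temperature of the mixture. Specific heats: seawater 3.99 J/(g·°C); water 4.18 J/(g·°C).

Set heat shed by the hot body equal to heat absorbed by the cold body:
994·3.99·(68.3 − T) = 705·4.18·(T − 43.1)
3966.1(68.3 − T) = 2946.9(T − 43.1)
6913 T = 397893  ⇒  T ≈ 57.56 °C

T_f ≈ 57.6 °C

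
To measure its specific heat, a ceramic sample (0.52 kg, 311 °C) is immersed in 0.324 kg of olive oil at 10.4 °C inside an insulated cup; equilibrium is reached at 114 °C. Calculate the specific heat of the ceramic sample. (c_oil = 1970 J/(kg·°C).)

Energy conservation, ΣQ = 0:
0.52×c×(114 − 311) + 0.324×1970×(114 − 10.4) = 0
-102.44 c = -66126
c = -66126/-102.44 ≈ 645.5 J/(kg·°C)

c ≈ 646 J/(kg·°C)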